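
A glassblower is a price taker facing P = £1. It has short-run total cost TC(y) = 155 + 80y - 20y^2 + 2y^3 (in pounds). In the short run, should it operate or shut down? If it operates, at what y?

Shut down

Strip out fixed cost: VC = 80y - 20y^2 + 2y^3. Then AVC = 80 - 20y + 2y^2 and MC = 80 - 40y + 6y^2.
AVC hits its minimum where MC = AVC, at y = 5, giving min AVC = 80 - 20·5 + 2·5^2 = £30.
P = £1 lies below min AVC = £30; no output level covers variable cost.
The firm minimizes its loss by shutting down and losing only its fixed cost of £155.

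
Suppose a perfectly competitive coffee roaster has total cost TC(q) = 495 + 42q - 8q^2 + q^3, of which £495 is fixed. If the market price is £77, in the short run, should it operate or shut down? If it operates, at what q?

Produce at q = 7

Strip out fixed cost: VC = 42q - 8q^2 + q^3. Then AVC = 42 - 8q + q^2 and MC = 42 - 16q + 3q^2.
AVC is minimized where dAVC/dq = -8 + 2q = 0, at q = 4; min AVC = 42 - 8·4 + 4^2 = £26.
Since P = £77 ≥ min AVC = £26, price covers variable cost and the firm should produce.
Solving P = MC: -35 - 16q + 3q^2 = 0 ⇒ q = -5/3 or 7. On the upward-sloping branch, q* = 7.
Check: AVC at q = 7 is £35 ≤ P, so revenue covers variable cost.
Profit = P·q − TC = 77·7 − 740 = -£201, a loss, but smaller than the £495 fixed cost the firm would lose by shutting down.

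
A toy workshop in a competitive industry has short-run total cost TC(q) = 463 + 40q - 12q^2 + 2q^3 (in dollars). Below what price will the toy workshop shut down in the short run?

$22 per unit

Short-run supply begins at min AVC. From VC = 40q - 12q^2 + 2q^3, AVC = 40 - 12q + 2q^2.
At the minimum of AVC, MC = AVC. MC = 40 - 24q + 6q^2; setting MC = AVC gives 4q^2 - 12q = 0, so q = 3. min AVC = 22.
For P < $22 the firm produces nothing.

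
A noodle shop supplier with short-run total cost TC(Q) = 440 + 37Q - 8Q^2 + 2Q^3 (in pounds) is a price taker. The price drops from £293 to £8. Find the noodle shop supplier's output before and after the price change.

Output falls from 8 to 0 (the firm shuts down)

MC = 37 - 16Q + 6Q^2; the shutdown threshold is min AVC = £29 (at Q = 2).
With P = £293 above the shutdown price, P = MC gives Q = 8.
At P = £8 < min AVC = £29, price no longer covers variable cost at any output, so the firm shuts down: Q = 0.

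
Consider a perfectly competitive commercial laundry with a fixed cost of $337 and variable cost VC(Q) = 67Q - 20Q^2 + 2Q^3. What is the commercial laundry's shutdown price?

$17 per unit

The firm shuts down when price falls below the minimum of average variable cost. AVC = VC/Q = 67 - 20Q + 2Q^2.
dAVC/dQ = -20 + 4Q = 0 gives Q = 5. min AVC = 67 - 20·5 + 2·5^2 = 17.
The firm shuts down for any P below $17.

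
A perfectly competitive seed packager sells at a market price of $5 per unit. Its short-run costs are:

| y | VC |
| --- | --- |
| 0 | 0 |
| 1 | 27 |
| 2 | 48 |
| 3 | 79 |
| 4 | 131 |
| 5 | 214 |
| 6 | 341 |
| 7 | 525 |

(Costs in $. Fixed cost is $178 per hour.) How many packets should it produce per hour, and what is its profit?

Profit at each row (π = 5y − TC): y=0: -178; y=1: -200; y=2: -216; y=3: -242; y=4: -289; y=5: -367; y=6: -489; y=7: -668.
Profit is highest at y = 0. Equivalently, the lowest AVC in the table is 48/2 ≈ $24 at y = 2, and P = $5 falls below it — price never covers variable cost, so the firm shuts down and loses only its fixed cost.

y = 0 (shut down); profit = -$178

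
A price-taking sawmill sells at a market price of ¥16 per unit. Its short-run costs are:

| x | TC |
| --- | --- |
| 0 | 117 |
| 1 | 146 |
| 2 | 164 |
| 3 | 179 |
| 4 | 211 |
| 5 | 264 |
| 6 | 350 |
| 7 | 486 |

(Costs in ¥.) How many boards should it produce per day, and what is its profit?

x = 0 (shut down); profit = -¥117

Tabulate TR − TC: x=0: -117; x=1: -130; x=2: -132; x=3: -131; x=4: -147; x=5: -184; x=6: -254; x=7: -374.
Profit is highest at x = 0. Equivalently, the lowest AVC in the table is 62/3 ≈ ¥20.67 at x = 3, and P = ¥16 falls below it — price never covers variable cost, so the firm shuts down and loses only its fixed cost.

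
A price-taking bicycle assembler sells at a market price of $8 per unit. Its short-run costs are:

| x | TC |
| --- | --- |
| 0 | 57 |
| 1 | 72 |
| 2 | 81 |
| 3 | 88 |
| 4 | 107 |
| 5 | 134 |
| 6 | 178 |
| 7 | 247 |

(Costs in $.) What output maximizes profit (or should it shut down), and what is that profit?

Tabulate TR − TC: x=0: -57; x=1: -64; x=2: -65; x=3: -64; x=4: -75; x=5: -94; x=6: -130; x=7: -191.
Profit is highest at x = 0. Equivalently, the lowest AVC in the table is 31/3 ≈ $10.33 at x = 3, and P = $8 falls below it — price never covers variable cost, so the firm shuts down and loses only its fixed cost.

x = 0 (shut down); profit = -$57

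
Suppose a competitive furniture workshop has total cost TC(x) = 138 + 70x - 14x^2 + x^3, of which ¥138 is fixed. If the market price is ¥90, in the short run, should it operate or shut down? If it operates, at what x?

Variable cost is VC = 70x - 14x^2 + x^3, so AVC = VC/x = 70 - 14x + x^2 and MC = dTC/dx = 70 - 28x + 3x^2.
The AVC parabola has its vertex at x = 14/2 = 7, where AVC = 70 - 14·7 + 7^2 = ¥21.
Because ¥90 ≥ ¥21, revenue can cover variable cost; the firm operates.
Solving P = MC: -20 - 28x + 3x^2 = 0 ⇒ x = -2/3 or 10. On the upward-sloping branch, x* = 10.
Check: AVC at x = 10 is ¥30 ≤ P, so revenue covers variable cost.
Profit = P·x − TC = 90·10 − 438 = ¥462.

Produce at x = 10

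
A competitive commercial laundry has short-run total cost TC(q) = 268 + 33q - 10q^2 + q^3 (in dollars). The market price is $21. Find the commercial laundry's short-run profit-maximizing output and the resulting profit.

AVC = 33 - 10q + q^2 has its minimum $8 at q = 5; price $21 clears that bar, so the firm operates.
MC = 33 - 20q + 3q^2. Setting P = MC and taking the root on the rising branch gives q* = 6.
TR = 21·6 = 126. TC = 268 + 54 = 322. Profit = 126 − 322 = -$196.
That loss of $196 beats the $268 the firm would lose by shutting down; producing recovers $72 of fixed cost.

Profit = -$196 at q = 6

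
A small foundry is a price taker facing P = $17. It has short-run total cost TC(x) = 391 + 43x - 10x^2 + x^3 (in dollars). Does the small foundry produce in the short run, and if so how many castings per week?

Shut down

Variable cost is VC = 43x - 10x^2 + x^3, so AVC = VC/x = 43 - 10x + x^2 and MC = dTC/dx = 43 - 20x + 3x^2.
AVC is minimized where dAVC/dx = -10 + 2x = 0, at x = 5; min AVC = 43 - 10·5 + 5^2 = $18.
Since P = $17 < min AVC = $18, price fails to cover variable cost at any output.
The firm minimizes its loss by shutting down and losing only its fixed cost of $391.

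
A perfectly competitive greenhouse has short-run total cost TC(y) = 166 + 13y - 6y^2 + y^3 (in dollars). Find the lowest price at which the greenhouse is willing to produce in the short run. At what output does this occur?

Short-run supply begins at min AVC. From VC = 13y - 6y^2 + y^3, AVC = 13 - 6y + y^2.
dAVC/dy = -6 + 2y = 0 gives y = 3. min AVC = 13 - 6·3 + 3^2 = 4.
The firm shuts down for any P below $4.

$4 per unit, at y = 3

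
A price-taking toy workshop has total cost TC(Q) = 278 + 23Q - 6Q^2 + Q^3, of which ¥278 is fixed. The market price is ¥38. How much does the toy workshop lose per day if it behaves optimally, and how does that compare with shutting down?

AVC = 23 - 6Q + Q^2; min AVC = ¥14 at Q = 3. Since P = ¥38 ≥ min AVC, the firm produces.
MC = 23 - 12Q + 3Q^2. Setting P = MC and taking the root on the rising branch gives Q* = 5.
TR = 38·5 = 190. TC = 278 + 90 = 368. Profit = 190 − 368 = -¥178.
Shutting down would mean losing the fixed cost of ¥278, so operating at a loss of ¥178 is better by ¥100.

Profit = -¥178 at Q = 5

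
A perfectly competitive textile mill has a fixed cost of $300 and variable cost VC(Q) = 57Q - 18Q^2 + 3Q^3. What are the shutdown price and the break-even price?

AVC = 57 - 18Q + 3Q^2; minimized at Q = 3, giving min AVC = $30. That is the shutdown price.
ATC = 300/Q + 57 - 18Q + 3Q^2. Setting dATC/dQ = −300/Q^2 − 18 + 6Q = 0 gives Q = 5 (since 6·5^3 − 18·5^2 = 300).
min ATC = 300/5 + 57 − 18·5 + 3·5^2 = $102. That is the break-even price.
For $30 ≤ P < $102 the firm produces at a loss; below $30 it shuts down.

Shutdown price = $30; break-even price = $102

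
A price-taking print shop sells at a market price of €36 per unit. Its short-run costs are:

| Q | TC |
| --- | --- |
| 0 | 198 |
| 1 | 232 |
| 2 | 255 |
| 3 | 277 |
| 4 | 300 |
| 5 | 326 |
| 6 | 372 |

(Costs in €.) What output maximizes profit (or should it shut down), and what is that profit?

Compute π = P·Q − TC at each output: Q=0: -198; Q=1: -196; Q=2: -183; Q=3: -169; Q=4: -156; Q=5: -146; Q=6: -156.
Profit is maximized at Q = 5. AVC there is 128/5 = €25.60 ≤ P, so producing beats shutting down (which would give -€198).

Q = 5; profit = -€146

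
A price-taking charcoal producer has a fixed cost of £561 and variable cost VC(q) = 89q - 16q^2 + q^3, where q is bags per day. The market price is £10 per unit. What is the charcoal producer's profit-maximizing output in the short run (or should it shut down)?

Shut down

Variable cost is VC = 89q - 16q^2 + q^3, so AVC = VC/q = 89 - 16q + q^2 and MC = dTC/dq = 89 - 32q + 3q^2.
The AVC parabola has its vertex at q = 16/2 = 8, where AVC = 89 - 16·8 + 8^2 = £25.
P = £10 lies below min AVC = £25; no output level covers variable cost.
The firm minimizes its loss by shutting down and losing only its fixed cost of £561.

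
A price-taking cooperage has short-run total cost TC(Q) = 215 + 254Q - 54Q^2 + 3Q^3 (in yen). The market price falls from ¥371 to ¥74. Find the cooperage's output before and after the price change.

MC = 254 - 108Q + 9Q^2; the shutdown threshold is min AVC = ¥11 (at Q = 9).
At P = ¥371 ≥ min AVC, set P = MC on the rising branch: Q = 13.
At P = ¥74 ≥ min AVC, set P = MC: Q = 10. The firm stays open but cuts output.

Output falls from 13 to 10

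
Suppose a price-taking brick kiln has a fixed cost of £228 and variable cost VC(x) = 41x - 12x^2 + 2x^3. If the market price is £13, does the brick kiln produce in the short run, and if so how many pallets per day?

Shut down

Variable cost is VC = 41x - 12x^2 + 2x^3, so AVC = VC/x = 41 - 12x + 2x^2 and MC = dTC/dx = 41 - 24x + 6x^2.
The AVC parabola has its vertex at x = 12/4 = 3, where AVC = 41 - 12·3 + 2·3^2 = £23.
With P < min AVC (£13 < £23), every unit sold adds to the loss.
Shutting down limits the loss to fixed cost, £228.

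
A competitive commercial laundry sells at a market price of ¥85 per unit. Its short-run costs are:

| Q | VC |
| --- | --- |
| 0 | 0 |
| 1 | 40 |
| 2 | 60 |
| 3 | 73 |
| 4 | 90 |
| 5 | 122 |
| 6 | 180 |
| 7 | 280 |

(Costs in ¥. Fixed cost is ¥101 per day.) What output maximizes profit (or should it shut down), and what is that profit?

Profit at each row (π = 85Q − TC): Q=0: -101; Q=1: -56; Q=2: 9; Q=3: 81; Q=4: 149; Q=5: 202; Q=6: 229; Q=7: 214.
Profit is maximized at Q = 6. AVC there is 180/6 = ¥30 ≤ P, so producing beats shutting down (which would give -¥101).

Q = 6; profit = ¥229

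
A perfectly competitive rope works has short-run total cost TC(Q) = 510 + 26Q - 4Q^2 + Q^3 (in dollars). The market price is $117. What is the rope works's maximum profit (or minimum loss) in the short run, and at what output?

Profit = -$20 at Q = 7

AVC = 26 - 4Q + Q^2; min AVC = $22 at Q = 2. Since P = $117 ≥ min AVC, the firm produces.
MC = 26 - 8Q + 3Q^2. Setting P = MC and taking the root on the rising branch gives Q* = 7.
TR = 117·7 = 819. TC = 510 + 329 = 839. Profit = 819 − 839 = -$20.
Shutting down would mean losing the fixed cost of $510, so operating at a loss of $20 is better by $490.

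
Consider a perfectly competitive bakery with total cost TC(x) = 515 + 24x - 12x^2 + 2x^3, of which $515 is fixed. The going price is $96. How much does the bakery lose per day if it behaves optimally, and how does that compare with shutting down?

AVC = 24 - 12x + 2x^2 has its minimum $6 at x = 3; price $96 clears that bar, so the firm operates.
With MC = 24 - 24x + 6x^2, P = MC on the upward-sloping part at x* = 6.
TR = 96·6 = 576. TC = 515 + 144 = 659. Profit = 576 − 659 = -$83.
Shutting down would mean losing the fixed cost of $515, so operating at a loss of $83 is better by $432.

Profit = -$83 at x = 6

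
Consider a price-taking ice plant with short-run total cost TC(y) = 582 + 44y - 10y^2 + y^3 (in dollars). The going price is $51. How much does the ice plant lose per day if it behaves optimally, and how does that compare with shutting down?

Profit = -$386 at y = 7

AVC = 44 - 10y + y^2 has its minimum $19 at y = 5; price $51 clears that bar, so the firm operates.
With MC = 44 - 20y + 3y^2, P = MC on the upward-sloping part at y* = 7.
TR = 51·7 = 357. TC = 582 + 161 = 743. Profit = 357 − 743 = -$386.
By producing, the firm covers all variable cost plus $196 of fixed cost; shutting down would lose the full $582.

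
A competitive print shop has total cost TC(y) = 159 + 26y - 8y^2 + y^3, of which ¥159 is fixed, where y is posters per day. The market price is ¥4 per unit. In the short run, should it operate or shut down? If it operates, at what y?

Shut down

Strip out fixed cost: VC = 26y - 8y^2 + y^3. Then AVC = 26 - 8y + y^2 and MC = 26 - 16y + 3y^2.
AVC hits its minimum where MC = AVC, at y = 4, giving min AVC = 26 - 8·4 + 4^2 = ¥10.
Since P = ¥4 < min AVC = ¥10, price fails to cover variable cost at any output.
Shutting down limits the loss to fixed cost, ¥159.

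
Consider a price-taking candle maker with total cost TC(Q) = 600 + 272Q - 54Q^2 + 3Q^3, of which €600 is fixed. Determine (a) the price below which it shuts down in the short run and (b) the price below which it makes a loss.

Shutdown price = €29; break-even price = €92

AVC = 272 - 54Q + 3Q^2; minimized at Q = 9, giving min AVC = €29. That is the shutdown price.
ATC = 600/Q + 272 - 54Q + 3Q^2. Setting dATC/dQ = −600/Q^2 − 54 + 6Q = 0 gives Q = 10 (since 6·10^3 − 54·10^2 = 600).
min ATC = 600/10 + 272 − 54·10 + 3·10^2 = €92. That is the break-even price.
For €29 ≤ P < €92 the firm produces at a loss; below €29 it shuts down.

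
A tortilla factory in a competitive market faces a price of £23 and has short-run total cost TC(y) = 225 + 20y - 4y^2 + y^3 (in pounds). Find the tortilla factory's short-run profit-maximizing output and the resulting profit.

AVC = 20 - 4y + y^2; min AVC = £16 at y = 2. Since P = £23 ≥ min AVC, the firm produces.
With MC = 20 - 8y + 3y^2, P = MC on the upward-sloping part at y* = 3.
TR = 23·3 = 69. TC = 225 + 51 = 276. Profit = 69 − 276 = -£207.
By producing, the firm covers all variable cost plus £18 of fixed cost; shutting down would lose the full £225.

Profit = -£207 at y = 3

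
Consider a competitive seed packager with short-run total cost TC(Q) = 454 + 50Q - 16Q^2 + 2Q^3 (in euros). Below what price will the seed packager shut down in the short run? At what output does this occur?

The shutdown price is the minimum of AVC. VC = 50Q - 16Q^2 + 2Q^3, so AVC = 50 - 16Q + 2Q^2.
At the minimum of AVC, MC = AVC. MC = 50 - 32Q + 6Q^2; setting MC = AVC gives 4Q^2 - 16Q = 0, so Q = 4. min AVC = 18.
For P < €18 the firm produces nothing.

€18 per unit, at Q = 4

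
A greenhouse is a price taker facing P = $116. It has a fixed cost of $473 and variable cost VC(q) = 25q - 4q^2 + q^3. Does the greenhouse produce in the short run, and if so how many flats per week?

Produce at q = 7

From TC, MC = TC'(q) = 25 - 8q + 3q^2 and AVC = VC/q = 25 - 4q + q^2.
AVC hits its minimum where MC = AVC, at q = 2, giving min AVC = 25 - 4·2 + 2^2 = $21.
Since P = $116 ≥ min AVC = $21, price covers variable cost and the firm should produce.
P = MC gives -91 - 8q + 3q^2 = 0, with roots -13/3 and 7. Take the larger (rising MC): q* = 7.
Check: AVC at q = 7 is $46 ≤ P, so revenue covers variable cost.
Profit = P·q − TC = 116·7 − 795 = $17.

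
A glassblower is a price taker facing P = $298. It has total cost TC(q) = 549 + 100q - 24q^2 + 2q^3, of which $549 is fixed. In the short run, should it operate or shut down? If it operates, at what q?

Produce at q = 11

Variable cost is VC = 100q - 24q^2 + 2q^3, so AVC = VC/q = 100 - 24q + 2q^2 and MC = dTC/dq = 100 - 48q + 6q^2.
The AVC parabola has its vertex at q = 24/4 = 6, where AVC = 100 - 24·6 + 2·6^2 = $28.
P = $298 exceeds min AVC = $28, so the firm stays open.
Solving P = MC: -198 - 48q + 6q^2 = 0 ⇒ q = -3 or 11. On the upward-sloping branch, q* = 11.
Check: AVC at q = 11 is $78 ≤ P, so revenue covers variable cost.
Profit = P·q − TC = 298·11 − 1407 = $1871.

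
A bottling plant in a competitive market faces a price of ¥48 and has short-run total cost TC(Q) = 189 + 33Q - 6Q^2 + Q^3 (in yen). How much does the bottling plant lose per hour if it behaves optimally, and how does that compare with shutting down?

AVC = 33 - 6Q + Q^2; min AVC = ¥24 at Q = 3. Since P = ¥48 ≥ min AVC, the firm produces.
MC = 33 - 12Q + 3Q^2. Setting P = MC and taking the root on the rising branch gives Q* = 5.
TR = 48·5 = 240. TC = 189 + 140 = 329. Profit = 240 − 329 = -¥89.
That loss of ¥89 beats the ¥189 the firm would lose by shutting down; producing recovers ¥100 of fixed cost.

Profit = -¥89 at Q = 5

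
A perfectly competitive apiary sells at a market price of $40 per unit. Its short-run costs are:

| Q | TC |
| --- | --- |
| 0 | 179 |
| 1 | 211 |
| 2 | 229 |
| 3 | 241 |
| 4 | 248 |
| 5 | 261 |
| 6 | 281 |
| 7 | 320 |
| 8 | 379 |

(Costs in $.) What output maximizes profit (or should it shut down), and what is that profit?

Q = 7; profit = -$40

Compute π = P·Q − TC at each output: Q=0: -179; Q=1: -171; Q=2: -149; Q=3: -121; Q=4: -88; Q=5: -61; Q=6: -41; Q=7: -40; Q=8: -59.
Profit is maximized at Q = 7. AVC there is 141/7 = $20.14 ≤ P, so producing beats shutting down (which would give -$179).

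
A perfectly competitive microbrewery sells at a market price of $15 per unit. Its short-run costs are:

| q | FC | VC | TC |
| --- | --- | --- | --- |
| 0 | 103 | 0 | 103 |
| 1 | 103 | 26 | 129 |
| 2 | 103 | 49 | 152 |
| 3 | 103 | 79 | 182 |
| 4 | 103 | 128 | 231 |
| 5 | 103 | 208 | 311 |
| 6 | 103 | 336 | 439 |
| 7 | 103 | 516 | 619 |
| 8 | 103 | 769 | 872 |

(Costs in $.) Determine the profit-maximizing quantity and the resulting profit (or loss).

q = 0 (shut down); profit = -$103

Profit at each row (π = 15q − TC): q=0: -103; q=1: -114; q=2: -122; q=3: -137; q=4: -171; q=5: -236; q=6: -349; q=7: -514; q=8: -752.
Profit is highest at q = 0. Equivalently, the lowest AVC in the table is 49/2 ≈ $24.50 at q = 2, and P = $15 falls below it — price never covers variable cost, so the firm shuts down and loses only its fixed cost.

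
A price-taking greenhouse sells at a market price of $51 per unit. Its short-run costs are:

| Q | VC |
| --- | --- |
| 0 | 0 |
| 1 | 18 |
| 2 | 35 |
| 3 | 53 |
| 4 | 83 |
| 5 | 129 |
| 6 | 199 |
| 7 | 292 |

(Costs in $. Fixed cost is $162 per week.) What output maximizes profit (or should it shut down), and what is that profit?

Q = 5; profit = -$36

Tabulate TR − TC: Q=0: -162; Q=1: -129; Q=2: -95; Q=3: -62; Q=4: -41; Q=5: -36; Q=6: -55; Q=7: -97.
Profit is maximized at Q = 5. AVC there is 129/5 = $25.80 ≤ P, so producing beats shutting down (which would give -$162).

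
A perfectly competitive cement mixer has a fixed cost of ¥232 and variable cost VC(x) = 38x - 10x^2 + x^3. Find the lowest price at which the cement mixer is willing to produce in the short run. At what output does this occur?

¥13 per unit, at x = 5

The shutdown price is the minimum of AVC. VC = 38x - 10x^2 + x^3, so AVC = 38 - 10x + x^2.
dAVC/dx = -10 + 2x = 0 gives x = 5. min AVC = 38 - 10·5 + 5^2 = 13.
The firm shuts down for any P below ¥13.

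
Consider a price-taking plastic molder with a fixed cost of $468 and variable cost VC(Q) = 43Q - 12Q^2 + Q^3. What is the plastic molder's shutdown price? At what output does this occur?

The firm shuts down when price falls below the minimum of average variable cost. AVC = VC/Q = 43 - 12Q + Q^2.
dAVC/dQ = -12 + 2Q = 0 gives Q = 6. min AVC = 43 - 12·6 + 6^2 = 7.
For P < $7 the firm produces nothing.

$7 per unit, at Q = 6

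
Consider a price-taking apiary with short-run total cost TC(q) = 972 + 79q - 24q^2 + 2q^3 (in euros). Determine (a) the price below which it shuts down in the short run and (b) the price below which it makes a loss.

AVC = 79 - 24q + 2q^2; minimized at q = 6, giving min AVC = €7. That is the shutdown price.
ATC = 972/q + 79 - 24q + 2q^2. Setting dATC/dq = −972/q^2 − 24 + 4q = 0 gives q = 9 (since 4·9^3 − 24·9^2 = 972).
min ATC = 972/9 + 79 − 24·9 + 2·9^2 = €133. That is the break-even price.
Between these two prices the firm operates at a loss; above €133 it earns a profit.

Shutdown price = €7; break-even price = €133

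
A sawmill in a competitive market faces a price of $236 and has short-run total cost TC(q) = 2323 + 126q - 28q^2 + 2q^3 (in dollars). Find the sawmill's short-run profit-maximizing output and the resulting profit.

AVC = 126 - 28q + 2q^2; min AVC = $28 at q = 7. Since P = $236 ≥ min AVC, the firm produces.
With MC = 126 - 56q + 6q^2, P = MC on the upward-sloping part at q* = 11.
TR = 236·11 = 2596. TC = 2323 + 660 = 2983. Profit = 2596 − 2983 = -$387.
That loss of $387 beats the $2323 the firm would lose by shutting down; producing recovers $1936 of fixed cost.

Profit = -$387 at q = 11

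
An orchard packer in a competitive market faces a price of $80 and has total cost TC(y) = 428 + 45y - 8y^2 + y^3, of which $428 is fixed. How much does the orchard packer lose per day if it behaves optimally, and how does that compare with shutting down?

AVC = 45 - 8y + y^2; min AVC = $29 at y = 4. Since P = $80 ≥ min AVC, the firm produces.
With MC = 45 - 16y + 3y^2, P = MC on the upward-sloping part at y* = 7.
TR = 80·7 = 560. TC = 428 + 266 = 694. Profit = 560 − 694 = -$134.
Shutting down would mean losing the fixed cost of $428, so operating at a loss of $134 is better by $294.

Profit = -$134 at y = 7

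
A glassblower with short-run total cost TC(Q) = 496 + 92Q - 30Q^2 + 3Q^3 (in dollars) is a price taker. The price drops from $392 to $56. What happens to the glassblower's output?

MC = 92 - 60Q + 9Q^2; the shutdown threshold is min AVC = $17 (at Q = 5).
With P = $392 above the shutdown price, P = MC gives Q = 10.
At P = $56 ≥ min AVC, set P = MC: Q = 6. The firm stays open but cuts output.

Output falls from 10 to 6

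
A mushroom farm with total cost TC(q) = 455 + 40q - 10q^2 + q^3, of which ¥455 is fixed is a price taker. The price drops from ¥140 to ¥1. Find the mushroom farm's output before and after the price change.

Output falls from 10 to 0 (the firm shuts down)

MC = 40 - 20q + 3q^2; the shutdown threshold is min AVC = ¥15 (at q = 5).
With P = ¥140 above the shutdown price, P = MC gives q = 10.
At P = ¥1 < min AVC = ¥15, price no longer covers variable cost at any output, so the firm shuts down: q = 0.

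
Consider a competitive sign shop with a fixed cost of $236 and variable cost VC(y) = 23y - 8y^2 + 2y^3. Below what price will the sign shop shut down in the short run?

The shutdown price is the minimum of AVC. VC = 23y - 8y^2 + 2y^3, so AVC = 23 - 8y + 2y^2.
dAVC/dy = -8 + 4y = 0 gives y = 2. min AVC = 23 - 8·2 + 2·2^2 = 15.
So the shutdown price is $15.

$15 per unit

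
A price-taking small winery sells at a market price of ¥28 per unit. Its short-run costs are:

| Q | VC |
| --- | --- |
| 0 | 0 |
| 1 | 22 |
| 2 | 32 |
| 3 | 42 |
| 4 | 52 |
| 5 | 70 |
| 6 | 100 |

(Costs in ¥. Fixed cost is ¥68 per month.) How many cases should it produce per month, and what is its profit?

Q = 5; profit = ¥2

Compute π = P·Q − TC at each output: Q=0: -68; Q=1: -62; Q=2: -44; Q=3: -26; Q=4: -8; Q=5: 2; Q=6: 0.
Profit is maximized at Q = 5. AVC there is 70/5 = ¥14 ≤ P, so producing beats shutting down (which would give -¥68).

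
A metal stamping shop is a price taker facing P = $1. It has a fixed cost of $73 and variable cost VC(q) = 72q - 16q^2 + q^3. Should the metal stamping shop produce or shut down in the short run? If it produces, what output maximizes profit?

Shut down

Variable cost is VC = 72q - 16q^2 + q^3, so AVC = VC/q = 72 - 16q + q^2 and MC = dTC/dq = 72 - 32q + 3q^2.
The AVC parabola has its vertex at q = 16/2 = 8, where AVC = 72 - 16·8 + 8^2 = $8.
P = $1 lies below min AVC = $8; no output level covers variable cost.
Best response: produce nothing and absorb the $73 fixed cost.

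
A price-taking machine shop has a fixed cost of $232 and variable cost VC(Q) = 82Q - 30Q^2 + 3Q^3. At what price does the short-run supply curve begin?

Short-run supply begins at min AVC. From VC = 82Q - 30Q^2 + 3Q^3, AVC = 82 - 30Q + 3Q^2.
At the minimum of AVC, MC = AVC. MC = 82 - 60Q + 9Q^2; setting MC = AVC gives 6Q^2 - 30Q = 0, so Q = 5. min AVC = 7.
The firm shuts down for any P below $7.

$7 per unit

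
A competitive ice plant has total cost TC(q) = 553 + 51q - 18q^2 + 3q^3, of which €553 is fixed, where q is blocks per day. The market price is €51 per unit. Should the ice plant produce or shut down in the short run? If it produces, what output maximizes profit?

From TC, MC = TC'(q) = 51 - 36q + 9q^2 and AVC = VC/q = 51 - 18q + 3q^2.
The AVC parabola has its vertex at q = 18/6 = 3, where AVC = 51 - 18·3 + 3·3^2 = €24.
Because €51 ≥ €24, revenue can cover variable cost; the firm operates.
Solving P = MC: -36q + 9q^2 = 0 ⇒ q = 0 or 4. On the upward-sloping branch, q* = 4.
Check: AVC at q = 4 is €27 ≤ P, so revenue covers variable cost.
Profit = P·q − TC = 51·4 − 661 = -€457, a loss, but smaller than the €553 fixed cost the firm would lose by shutting down.

Produce at q = 4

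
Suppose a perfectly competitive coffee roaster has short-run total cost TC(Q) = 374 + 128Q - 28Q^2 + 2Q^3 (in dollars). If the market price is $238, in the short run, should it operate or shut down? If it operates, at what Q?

Produce at Q = 11

From TC, MC = TC'(Q) = 128 - 56Q + 6Q^2 and AVC = VC/Q = 128 - 28Q + 2Q^2.
AVC is minimized where dAVC/dQ = -28 + 4Q = 0, at Q = 7; min AVC = 128 - 28·7 + 2·7^2 = $30.
Since P = $238 ≥ min AVC = $30, price covers variable cost and the firm should produce.
P = MC gives -110 - 56Q + 6Q^2 = 0, with roots -5/3 and 11. Take the larger (rising MC): Q* = 11.
Check: AVC at Q = 11 is $62 ≤ P, so revenue covers variable cost.
Profit = P·Q − TC = 238·11 − 1056 = $1562.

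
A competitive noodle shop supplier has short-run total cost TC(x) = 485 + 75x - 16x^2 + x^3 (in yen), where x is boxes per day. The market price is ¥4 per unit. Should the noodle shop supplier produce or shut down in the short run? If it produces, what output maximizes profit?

Shut down

From TC, MC = TC'(x) = 75 - 32x + 3x^2 and AVC = VC/x = 75 - 16x + x^2.
The AVC parabola has its vertex at x = 16/2 = 8, where AVC = 75 - 16·8 + 8^2 = ¥11.
P = ¥4 lies below min AVC = ¥11; no output level covers variable cost.
The firm minimizes its loss by shutting down and losing only its fixed cost of ¥485.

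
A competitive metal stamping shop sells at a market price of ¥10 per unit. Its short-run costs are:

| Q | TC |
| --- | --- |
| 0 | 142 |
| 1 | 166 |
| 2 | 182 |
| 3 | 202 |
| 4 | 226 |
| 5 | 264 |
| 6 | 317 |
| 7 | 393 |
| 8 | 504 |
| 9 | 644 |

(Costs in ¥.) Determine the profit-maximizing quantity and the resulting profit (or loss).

Tabulate TR − TC: Q=0: -142; Q=1: -156; Q=2: -162; Q=3: -172; Q=4: -186; Q=5: -214; Q=6: -257; Q=7: -323; Q=8: -424; Q=9: -554.
Profit is highest at Q = 0. Equivalently, the lowest AVC in the table is 40/2 ≈ ¥20 at Q = 2, and P = ¥10 falls below it — price never covers variable cost, so the firm shuts down and loses only its fixed cost.

Q = 0 (shut down); profit = -¥142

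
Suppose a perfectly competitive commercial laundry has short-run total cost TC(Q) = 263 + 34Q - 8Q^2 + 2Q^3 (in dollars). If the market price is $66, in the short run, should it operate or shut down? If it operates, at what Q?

Produce at Q = 4

Variable cost is VC = 34Q - 8Q^2 + 2Q^3, so AVC = VC/Q = 34 - 8Q + 2Q^2 and MC = dTC/dQ = 34 - 16Q + 6Q^2.
The AVC parabola has its vertex at Q = 8/4 = 2, where AVC = 34 - 8·2 + 2·2^2 = $26.
Since P = $66 ≥ min AVC = $26, price covers variable cost and the firm should produce.
Set P = MC: 66 = 34 - 16Q + 6Q^2 → -32 - 16Q + 6Q^2 = 0. The roots are Q = -4/3 and Q = 4; the profit-maximizing output is on the rising part of MC, so Q* = 4.
Check: AVC at Q = 4 is $34 ≤ P, so revenue covers variable cost.
Profit = P·Q − TC = 66·4 − 399 = -$135, a loss, but smaller than the $263 fixed cost the firm would lose by shutting down.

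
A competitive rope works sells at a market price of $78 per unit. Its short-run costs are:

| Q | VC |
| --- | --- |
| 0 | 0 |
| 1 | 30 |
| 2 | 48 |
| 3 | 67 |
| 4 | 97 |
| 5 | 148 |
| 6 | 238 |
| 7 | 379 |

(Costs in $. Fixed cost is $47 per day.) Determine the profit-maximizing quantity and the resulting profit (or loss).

Tabulate TR − TC: Q=0: -47; Q=1: 1; Q=2: 61; Q=3: 120; Q=4: 168; Q=5: 195; Q=6: 183; Q=7: 120.
Profit is maximized at Q = 5. AVC there is 148/5 = $29.60 ≤ P, so producing beats shutting down (which would give -$47).

Q = 5; profit = $195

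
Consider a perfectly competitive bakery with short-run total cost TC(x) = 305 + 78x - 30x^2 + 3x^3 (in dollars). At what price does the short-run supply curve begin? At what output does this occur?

The shutdown price is the minimum of AVC. VC = 78x - 30x^2 + 3x^3, so AVC = 78 - 30x + 3x^2.
dAVC/dx = -30 + 6x = 0 gives x = 5. min AVC = 78 - 30·5 + 3·5^2 = 3.
The firm shuts down for any P below $3.

$3 per unit, at x = 5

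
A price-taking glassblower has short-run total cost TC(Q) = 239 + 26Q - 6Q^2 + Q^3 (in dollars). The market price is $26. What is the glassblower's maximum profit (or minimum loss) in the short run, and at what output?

Profit = -$207 at Q = 4

AVC = 26 - 6Q + Q^2 has its minimum $17 at Q = 3; price $26 clears that bar, so the firm operates.
With MC = 26 - 12Q + 3Q^2, P = MC on the upward-sloping part at Q* = 4.
TR = 26·4 = 104. TC = 239 + 72 = 311. Profit = 104 − 311 = -$207.
By producing, the firm covers all variable cost plus $32 of fixed cost; shutting down would lose the full $239.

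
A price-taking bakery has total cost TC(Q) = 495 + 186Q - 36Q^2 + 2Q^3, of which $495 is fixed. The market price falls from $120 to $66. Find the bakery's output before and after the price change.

Output falls from 11 to 10

AVC = 186 - 36Q + 2Q^2, minimized at Q = 9 where min AVC = $24. MC = 186 - 72Q + 6Q^2.
With P = $120 above the shutdown price, P = MC gives Q = 11.
At P = $66 ≥ min AVC, set P = MC: Q = 10. The firm stays open but cuts output.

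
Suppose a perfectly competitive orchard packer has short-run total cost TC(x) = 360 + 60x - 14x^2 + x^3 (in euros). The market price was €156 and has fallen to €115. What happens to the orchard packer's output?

Output falls from 12 to 11

AVC = 60 - 14x + x^2, minimized at x = 7 where min AVC = €11. MC = 60 - 28x + 3x^2.
With P = €156 above the shutdown price, P = MC gives x = 12.
At P = €115 ≥ min AVC, set P = MC: x = 11. The firm stays open but cuts output.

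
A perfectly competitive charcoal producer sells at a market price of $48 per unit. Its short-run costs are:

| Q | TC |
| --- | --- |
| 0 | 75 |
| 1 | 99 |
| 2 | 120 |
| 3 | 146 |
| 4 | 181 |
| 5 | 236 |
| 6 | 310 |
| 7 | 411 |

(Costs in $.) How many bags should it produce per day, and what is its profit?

Profit at each row (π = 48Q − TC): Q=0: -75; Q=1: -51; Q=2: -24; Q=3: -2; Q=4: 11; Q=5: 4; Q=6: -22; Q=7: -75.
Profit is maximized at Q = 4. AVC there is 106/4 = $26.50 ≤ P, so producing beats shutting down (which would give -$75).

Q = 4; profit = $11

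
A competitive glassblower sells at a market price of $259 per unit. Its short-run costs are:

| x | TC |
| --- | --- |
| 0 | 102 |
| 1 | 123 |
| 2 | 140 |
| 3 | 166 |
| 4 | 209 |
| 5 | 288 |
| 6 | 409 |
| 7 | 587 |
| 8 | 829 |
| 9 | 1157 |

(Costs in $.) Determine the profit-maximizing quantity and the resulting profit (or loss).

x = 8; profit = $1243

Profit at each row (π = 259x − TC): x=0: -102; x=1: 136; x=2: 378; x=3: 611; x=4: 827; x=5: 1007; x=6: 1145; x=7: 1226; x=8: 1243; x=9: 1174.
Profit is maximized at x = 8. AVC there is 727/8 = $90.88 ≤ P, so producing beats shutting down (which would give -$102).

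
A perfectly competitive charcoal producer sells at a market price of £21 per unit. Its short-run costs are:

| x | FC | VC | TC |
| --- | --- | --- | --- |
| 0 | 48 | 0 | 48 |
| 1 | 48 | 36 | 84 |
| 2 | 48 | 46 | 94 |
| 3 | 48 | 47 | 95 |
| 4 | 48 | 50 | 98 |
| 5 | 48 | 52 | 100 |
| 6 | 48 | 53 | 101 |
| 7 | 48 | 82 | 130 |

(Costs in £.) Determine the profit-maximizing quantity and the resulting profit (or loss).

x = 6; profit = £25

Profit at each row (π = 21x − TC): x=0: -48; x=1: -63; x=2: -52; x=3: -32; x=4: -14; x=5: 5; x=6: 25; x=7: 17.
Profit is maximized at x = 6. AVC there is 53/6 = £8.83 ≤ P, so producing beats shutting down (which would give -£48).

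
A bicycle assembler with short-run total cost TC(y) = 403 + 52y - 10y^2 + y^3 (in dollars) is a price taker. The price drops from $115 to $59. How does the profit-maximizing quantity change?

Output falls from 9 to 7

AVC = 52 - 10y + y^2, minimized at y = 5 where min AVC = $27. MC = 52 - 20y + 3y^2.
With P = $115 above the shutdown price, P = MC gives y = 9.
At P = $59 ≥ min AVC, set P = MC: y = 7. The firm stays open but cuts output.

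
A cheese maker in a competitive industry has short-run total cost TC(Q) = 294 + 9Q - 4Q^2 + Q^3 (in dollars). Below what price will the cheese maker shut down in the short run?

$5 per unit

The shutdown price is the minimum of AVC. VC = 9Q - 4Q^2 + Q^3, so AVC = 9 - 4Q + Q^2.
dAVC/dQ = -4 + 2Q = 0 gives Q = 2. min AVC = 9 - 4·2 + 2^2 = 5.
So the shutdown price is $5.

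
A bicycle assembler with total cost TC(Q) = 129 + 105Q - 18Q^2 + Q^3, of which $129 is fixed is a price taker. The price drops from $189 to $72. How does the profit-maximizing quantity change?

MC = 105 - 36Q + 3Q^2; the shutdown threshold is min AVC = $24 (at Q = 9).
With P = $189 above the shutdown price, P = MC gives Q = 14.
At P = $72 ≥ min AVC, set P = MC: Q = 11. The firm stays open but cuts output.

Output falls from 14 to 11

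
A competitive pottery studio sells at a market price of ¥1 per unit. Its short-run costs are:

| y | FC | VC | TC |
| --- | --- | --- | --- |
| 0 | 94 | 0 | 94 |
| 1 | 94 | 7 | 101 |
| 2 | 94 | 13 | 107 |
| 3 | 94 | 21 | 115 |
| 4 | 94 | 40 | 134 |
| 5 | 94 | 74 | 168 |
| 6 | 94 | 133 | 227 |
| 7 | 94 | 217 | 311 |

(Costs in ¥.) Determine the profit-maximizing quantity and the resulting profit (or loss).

Profit at each row (π = 1y − TC): y=0: -94; y=1: -100; y=2: -105; y=3: -112; y=4: -130; y=5: -163; y=6: -221; y=7: -304.
Profit is highest at y = 0. Equivalently, the lowest AVC in the table is 13/2 ≈ ¥6.50 at y = 2, and P = ¥1 falls below it — price never covers variable cost, so the firm shuts down and loses only its fixed cost.

y = 0 (shut down); profit = -¥94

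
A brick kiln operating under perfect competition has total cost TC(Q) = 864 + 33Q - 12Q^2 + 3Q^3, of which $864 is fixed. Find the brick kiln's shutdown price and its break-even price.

AVC = 33 - 12Q + 3Q^2; minimized at Q = 2, giving min AVC = $21. That is the shutdown price.
ATC = 864/Q + 33 - 12Q + 3Q^2. Setting dATC/dQ = −864/Q^2 − 12 + 6Q = 0 gives Q = 6 (since 6·6^3 − 12·6^2 = 864).
min ATC = 864/6 + 33 − 12·6 + 3·6^2 = $213. That is the break-even price.
For $21 ≤ P < $213 the firm produces at a loss; below $21 it shuts down.

Shutdown price = $21; break-even price = $213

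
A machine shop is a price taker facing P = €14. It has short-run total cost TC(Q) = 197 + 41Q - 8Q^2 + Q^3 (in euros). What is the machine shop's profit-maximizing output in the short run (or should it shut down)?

Variable cost is VC = 41Q - 8Q^2 + Q^3, so AVC = VC/Q = 41 - 8Q + Q^2 and MC = dTC/dQ = 41 - 16Q + 3Q^2.
AVC hits its minimum where MC = AVC, at Q = 4, giving min AVC = 41 - 8·4 + 4^2 = €25.
With P < min AVC (€14 < €25), every unit sold adds to the loss.
Shutting down limits the loss to fixed cost, €197.

Shut down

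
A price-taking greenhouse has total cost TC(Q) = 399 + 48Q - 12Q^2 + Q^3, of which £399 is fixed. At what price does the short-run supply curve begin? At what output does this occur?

£12 per unit, at Q = 6

Short-run supply begins at min AVC. From VC = 48Q - 12Q^2 + Q^3, AVC = 48 - 12Q + Q^2.
At the minimum of AVC, MC = AVC. MC = 48 - 24Q + 3Q^2; setting MC = AVC gives 2Q^2 - 12Q = 0, so Q = 6. min AVC = 12.
So the shutdown price is £12.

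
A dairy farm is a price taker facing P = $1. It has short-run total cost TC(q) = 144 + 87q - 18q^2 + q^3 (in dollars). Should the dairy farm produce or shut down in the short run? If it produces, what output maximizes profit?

Variable cost is VC = 87q - 18q^2 + q^3, so AVC = VC/q = 87 - 18q + q^2 and MC = dTC/dq = 87 - 36q + 3q^2.
The AVC parabola has its vertex at q = 18/2 = 9, where AVC = 87 - 18·9 + 9^2 = $6.
With P < min AVC ($1 < $6), every unit sold adds to the loss.
Best response: produce nothing and absorb the $144 fixed cost.

Shut down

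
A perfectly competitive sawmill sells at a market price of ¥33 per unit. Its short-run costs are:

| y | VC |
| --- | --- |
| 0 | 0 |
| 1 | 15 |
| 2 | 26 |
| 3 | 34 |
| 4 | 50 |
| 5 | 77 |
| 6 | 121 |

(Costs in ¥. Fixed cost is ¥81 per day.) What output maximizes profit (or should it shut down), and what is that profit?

Profit at each row (π = 33y − TC): y=0: -81; y=1: -63; y=2: -41; y=3: -16; y=4: 1; y=5: 7; y=6: -4.
Profit is maximized at y = 5. AVC there is 77/5 = ¥15.40 ≤ P, so producing beats shutting down (which would give -¥81).

y = 5; profit = ¥7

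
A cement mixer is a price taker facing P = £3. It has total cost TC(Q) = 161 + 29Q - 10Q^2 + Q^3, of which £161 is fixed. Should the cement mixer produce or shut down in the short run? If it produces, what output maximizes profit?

Shut down

Variable cost is VC = 29Q - 10Q^2 + Q^3, so AVC = VC/Q = 29 - 10Q + Q^2 and MC = dTC/dQ = 29 - 20Q + 3Q^2.
AVC hits its minimum where MC = AVC, at Q = 5, giving min AVC = 29 - 10·5 + 5^2 = £4.
Since P = £3 < min AVC = £4, price fails to cover variable cost at any output.
The firm minimizes its loss by shutting down and losing only its fixed cost of £161.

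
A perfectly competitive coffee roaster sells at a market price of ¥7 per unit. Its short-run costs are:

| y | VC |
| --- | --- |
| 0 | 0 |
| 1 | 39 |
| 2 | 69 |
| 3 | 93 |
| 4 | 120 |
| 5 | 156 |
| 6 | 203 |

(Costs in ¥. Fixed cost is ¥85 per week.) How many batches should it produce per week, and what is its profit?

y = 0 (shut down); profit = -¥85

Profit at each row (π = 7y − TC): y=0: -85; y=1: -117; y=2: -140; y=3: -157; y=4: -177; y=5: -206; y=6: -246.
Profit is highest at y = 0. Equivalently, the lowest AVC in the table is 120/4 ≈ ¥30 at y = 4, and P = ¥7 falls below it — price never covers variable cost, so the firm shuts down and loses only its fixed cost.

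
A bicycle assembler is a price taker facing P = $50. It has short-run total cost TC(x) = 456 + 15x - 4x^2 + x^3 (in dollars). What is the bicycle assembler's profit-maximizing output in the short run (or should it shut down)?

Variable cost is VC = 15x - 4x^2 + x^3, so AVC = VC/x = 15 - 4x + x^2 and MC = dTC/dx = 15 - 8x + 3x^2.
AVC is minimized where dAVC/dx = -4 + 2x = 0, at x = 2; min AVC = 15 - 4·2 + 2^2 = $11.
Because $50 ≥ $11, revenue can cover variable cost; the firm operates.
P = MC gives -35 - 8x + 3x^2 = 0, with roots -7/3 and 5. Take the larger (rising MC): x* = 5.
Check: AVC at x = 5 is $20 ≤ P, so revenue covers variable cost.
Profit = P·x − TC = 50·5 − 556 = -$306, a loss, but smaller than the $456 fixed cost the firm would lose by shutting down.

Produce at x = 5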